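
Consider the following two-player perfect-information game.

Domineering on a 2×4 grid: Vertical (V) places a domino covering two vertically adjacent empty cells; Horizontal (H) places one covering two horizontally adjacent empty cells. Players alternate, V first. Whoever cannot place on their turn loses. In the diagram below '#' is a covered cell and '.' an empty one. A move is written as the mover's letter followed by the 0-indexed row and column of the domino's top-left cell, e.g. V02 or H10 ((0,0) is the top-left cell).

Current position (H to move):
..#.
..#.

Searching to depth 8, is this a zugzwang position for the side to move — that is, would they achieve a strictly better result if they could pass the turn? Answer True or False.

zugzwang(..#./..#., H) = False

ply 1, H at ..#./..#. | H00=+1→###./..#.*; H10=+1→..#./###.
ply 2, V at ###./..#. | V03=-1→####/..##*
ply 3, H at ####/..## | H10=+1→####/####*
ply 4: ####/#### is terminal -1 (V); from ..#./..#. depth 8
suppose H passes — search the same position with V to move:
pass> ply 1, V at ..#./..#. | V00=+1→#.#./#.#.*; V01=+1→.##./.##.; V03=-1→..##/..##
pass> ply 2: #.#./#.#. is terminal -1 (H); from ..#./..#. depth 8
for H: play +1, pass -1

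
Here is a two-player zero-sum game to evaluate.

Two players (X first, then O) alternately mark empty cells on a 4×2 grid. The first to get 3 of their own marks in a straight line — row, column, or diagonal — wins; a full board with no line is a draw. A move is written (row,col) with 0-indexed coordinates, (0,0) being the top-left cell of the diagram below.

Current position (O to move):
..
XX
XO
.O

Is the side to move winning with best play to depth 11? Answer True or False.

[../XX/XO/.O] O move#1: (0,0):-1/O./XX/XO/.O*, (0,1):-1/.O/XX/XO/.O, (3,0):-1/../XX/XO/OO
[O./XX/XO/.O] X move#2: (0,1):+0/OX/XX/XO/.O, (3,0):+1/O./XX/XO/XO*
[O./XX/XO/XO] end (terminal -1, O#3); searched ../XX/XO/.O to 11

O winning at [../XX/XO/.O]: False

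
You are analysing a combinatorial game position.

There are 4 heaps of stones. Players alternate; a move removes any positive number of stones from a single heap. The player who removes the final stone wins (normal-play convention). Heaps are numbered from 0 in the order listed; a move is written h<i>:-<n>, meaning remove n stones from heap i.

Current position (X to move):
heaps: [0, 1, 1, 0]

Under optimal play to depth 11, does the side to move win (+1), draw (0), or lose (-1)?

value((0,1,1,0), X) = -1

p1 X@[(0,1,1,0)]: h1:-1[(0,0,1,0)]-1* h2:-1[(0,1,0,0)]-1
p2 O@[(0,0,1,0)]: h2:-1[(0,0,0,0)]+1*
p3 X@[(0,0,0,0)] terminal -1; root [(0,1,1,0)] d11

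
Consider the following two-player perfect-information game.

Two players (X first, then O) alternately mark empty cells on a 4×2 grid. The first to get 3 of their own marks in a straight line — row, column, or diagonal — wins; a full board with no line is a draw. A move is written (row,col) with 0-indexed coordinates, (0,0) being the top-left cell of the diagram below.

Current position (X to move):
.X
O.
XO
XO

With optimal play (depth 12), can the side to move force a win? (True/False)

X winning at [.X/O./XO/XO]: False

[.X/O./XO/XO] X move#1: (0,0):-1/XX/O./XO/XO, (1,1):+0/.X/OX/XO/XO*
[.X/OX/XO/XO] O move#2: (0,0):+0/OX/OX/XO/XO*
[OX/OX/XO/XO] end (terminal +0, X#3); searched .X/O./XO/XO to 12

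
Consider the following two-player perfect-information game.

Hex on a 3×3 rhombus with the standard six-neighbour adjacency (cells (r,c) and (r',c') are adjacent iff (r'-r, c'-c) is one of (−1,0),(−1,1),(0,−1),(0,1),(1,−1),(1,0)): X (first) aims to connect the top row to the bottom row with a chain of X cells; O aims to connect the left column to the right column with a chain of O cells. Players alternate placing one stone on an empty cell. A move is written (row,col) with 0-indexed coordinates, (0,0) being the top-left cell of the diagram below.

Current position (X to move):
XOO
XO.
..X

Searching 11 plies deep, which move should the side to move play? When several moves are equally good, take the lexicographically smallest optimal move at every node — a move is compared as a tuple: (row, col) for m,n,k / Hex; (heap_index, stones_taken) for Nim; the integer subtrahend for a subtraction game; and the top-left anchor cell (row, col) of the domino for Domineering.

X's best at [XOO/XO./..X]: (2,0)

p1 X@[XOO/XO./..X]: (1,2)[XOO/XOX/..X]-1 (2,0)[XOO/XO./X.X]+1* (2,1)[XOO/XO./.XX]-1
p2 O@[XOO/XO./X.X] terminal -1; root [XOO/XO./..X] d11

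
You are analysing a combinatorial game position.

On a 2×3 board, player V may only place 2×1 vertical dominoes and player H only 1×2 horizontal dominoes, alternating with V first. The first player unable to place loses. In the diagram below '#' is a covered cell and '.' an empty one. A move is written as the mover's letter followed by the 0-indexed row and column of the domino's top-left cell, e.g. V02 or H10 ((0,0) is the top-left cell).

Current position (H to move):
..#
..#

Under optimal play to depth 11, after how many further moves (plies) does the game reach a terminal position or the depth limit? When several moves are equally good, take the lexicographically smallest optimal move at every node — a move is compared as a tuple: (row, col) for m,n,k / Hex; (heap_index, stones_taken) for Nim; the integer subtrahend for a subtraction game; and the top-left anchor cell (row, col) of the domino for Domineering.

PV length from [..#/..#]: 1 ply

p1 H@[..#/..#]: H00[###/..#]+1* H10[..#/###]+1
p2 V@[###/..#] terminal -1; root [..#/..#] d11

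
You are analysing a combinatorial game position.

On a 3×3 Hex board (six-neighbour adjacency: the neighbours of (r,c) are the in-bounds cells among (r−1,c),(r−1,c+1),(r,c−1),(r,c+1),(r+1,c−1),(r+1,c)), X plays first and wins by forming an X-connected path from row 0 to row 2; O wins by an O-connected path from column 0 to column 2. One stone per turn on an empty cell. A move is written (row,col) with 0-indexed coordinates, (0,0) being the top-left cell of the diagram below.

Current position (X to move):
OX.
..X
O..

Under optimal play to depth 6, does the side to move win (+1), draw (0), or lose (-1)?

ply 1, X at OX./..X/O.. | (0,2)=+1→OXX/..X/O..*; (1,0)=+1→OX./X.X/O..; (1,1)=+1→OX./.XX/O..; (2,1)=+1→OX./..X/OX.; (2,2)=+1→OX./..X/O.X
ply 2, O at OXX/..X/O.. | (1,0)=-1→OXX/O.X/O..*; (1,1)=-1→OXX/.OX/O..; (2,1)=-1→OXX/..X/OO.; (2,2)=-1→OXX/..X/O.O
ply 3, X at OXX/O.X/O.. | (1,1)=+1→OXX/OXX/O..*; (2,1)=+1→OXX/O.X/OX.; (2,2)=+1→OXX/O.X/O.X
ply 4, O at OXX/OXX/O.. | (2,1)=-1→OXX/OXX/OO.*; (2,2)=-1→OXX/OXX/O.O
ply 5, X at OXX/OXX/OO. | (2,2)=+1→OXX/OXX/OOX*
ply 6: OXX/OXX/OOX is terminal -1 (O); from OX./..X/O.. depth 6

value(OX./..X/O.., X) = +1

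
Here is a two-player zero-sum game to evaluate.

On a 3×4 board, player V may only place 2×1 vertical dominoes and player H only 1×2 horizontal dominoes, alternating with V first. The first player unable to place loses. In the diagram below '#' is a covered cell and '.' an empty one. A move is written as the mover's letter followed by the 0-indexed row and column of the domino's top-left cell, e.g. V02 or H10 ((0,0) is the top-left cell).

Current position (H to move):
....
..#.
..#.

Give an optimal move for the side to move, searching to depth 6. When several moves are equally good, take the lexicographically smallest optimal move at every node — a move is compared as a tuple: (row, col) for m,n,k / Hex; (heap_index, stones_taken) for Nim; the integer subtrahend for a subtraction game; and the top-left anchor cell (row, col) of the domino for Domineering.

ply 1, H at ..../..#./..#. | H00=-1→##../..#./..#.; H01=-1→.##./..#./..#.; H02=-1→..##/..#./..#.; H10=+1→..../###./..#.*; H20=-1→..../..#./###.
ply 2, V at ..../###./..#. | V03=-1→...#/####/..#.*; V13=-1→..../####/..##
ply 3, H at ...#/####/..#. | H00=+1→##.#/####/..#.*; H01=+1→.###/####/..#.; H20=+1→...#/####/###.
ply 4: ##.#/####/..#. is terminal -1 (V); from ..../..#./..#. depth 6

H's best at [..../..#./..#.]: H10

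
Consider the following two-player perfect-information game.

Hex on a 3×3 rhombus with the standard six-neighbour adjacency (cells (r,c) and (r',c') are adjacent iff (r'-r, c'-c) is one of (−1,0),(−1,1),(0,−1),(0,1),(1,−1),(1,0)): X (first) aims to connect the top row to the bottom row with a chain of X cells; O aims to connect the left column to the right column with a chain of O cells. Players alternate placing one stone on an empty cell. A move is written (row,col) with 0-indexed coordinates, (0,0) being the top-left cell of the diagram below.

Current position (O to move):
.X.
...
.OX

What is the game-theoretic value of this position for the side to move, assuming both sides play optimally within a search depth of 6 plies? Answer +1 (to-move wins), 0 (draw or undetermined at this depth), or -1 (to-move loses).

ply 1, O at .X./.../.OX | (0,0)=-1→OX./.../.OX; (0,2)=-1→.XO/.../.OX; (1,0)=-1→.X./O../.OX; (1,1)=+1→.X./.O./.OX*; (1,2)=-1→.X./..O/.OX; (2,0)=-1→.X./.../OOX
ply 2, X at .X./.O./.OX | (0,0)=-1→XX./.O./.OX*; (0,2)=-1→.XX/.O./.OX; (1,0)=-1→.X./XO./.OX; (1,2)=-1→.X./.OX/.OX; (2,0)=-1→.X./.O./XOX
ply 3, O at XX./.O./.OX | (0,2)=+1→XXO/.O./.OX*; (1,0)=+1→XX./OO./.OX; (1,2)=+1→XX./.OO/.OX; (2,0)=+1→XX./.O./OOX
ply 4, X at XXO/.O./.OX | (1,0)=-1→XXO/XO./.OX*; (1,2)=-1→XXO/.OX/.OX; (2,0)=-1→XXO/.O./XOX
ply 5, O at XXO/XO./.OX | (1,2)=-1→XXO/XOO/.OX; (2,0)=+1→XXO/XO./OOX*
ply 6: XXO/XO./OOX is terminal -1 (X); from .X./.../.OX depth 6

value(.X./.../.OX, O) = +1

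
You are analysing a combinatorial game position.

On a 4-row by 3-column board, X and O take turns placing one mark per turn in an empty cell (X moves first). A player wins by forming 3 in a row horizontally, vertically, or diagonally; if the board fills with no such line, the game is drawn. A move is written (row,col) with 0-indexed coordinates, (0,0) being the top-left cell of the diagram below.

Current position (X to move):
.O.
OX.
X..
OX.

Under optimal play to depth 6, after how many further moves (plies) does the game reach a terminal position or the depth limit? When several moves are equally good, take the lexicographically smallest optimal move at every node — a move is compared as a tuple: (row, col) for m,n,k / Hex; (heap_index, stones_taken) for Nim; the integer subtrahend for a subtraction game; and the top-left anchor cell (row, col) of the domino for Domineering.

ply 1, X at .O./OX./X../OX. | (0,0)=+1→XO./OX./X../OX.*; (0,2)=+1→.OX/OX./X../OX.; (1,2)=+1→.O./OXX/X../OX.; (2,1)=+1→.O./OX./XX./OX.; (2,2)=+1→.O./OX./X.X/OX.; (3,2)=+1→.O./OX./X../OXX
ply 2, O at XO./OX./X../OX. | (0,2)=-1→XOO/OX./X../OX.*; (1,2)=-1→XO./OXO/X../OX.; (2,1)=-1→XO./OX./XO./OX.; (2,2)=-1→XO./OX./X.O/OX.; (3,2)=-1→XO./OX./X../OXO
ply 3, X at XOO/OX./X../OX. | (1,2)=+1→XOO/OXX/X../OX.*; (2,1)=+1→XOO/OX./XX./OX.; (2,2)=+1→XOO/OX./X.X/OX.; (3,2)=+1→XOO/OX./X../OXX
ply 4, O at XOO/OXX/X../OX. | (2,1)=-1→XOO/OXX/XO./OX.*; (2,2)=-1→XOO/OXX/X.O/OX.; (3,2)=-1→XOO/OXX/X../OXO
ply 5, X at XOO/OXX/XO./OX. | (2,2)=+1→XOO/OXX/XOX/OX.*; (3,2)=+0→XOO/OXX/XO./OXX
ply 6: XOO/OXX/XOX/OX. is terminal -1 (O); from .O./OX./X../OX. depth 6

PV length from [.O./OX./X../OX.]: 5 plies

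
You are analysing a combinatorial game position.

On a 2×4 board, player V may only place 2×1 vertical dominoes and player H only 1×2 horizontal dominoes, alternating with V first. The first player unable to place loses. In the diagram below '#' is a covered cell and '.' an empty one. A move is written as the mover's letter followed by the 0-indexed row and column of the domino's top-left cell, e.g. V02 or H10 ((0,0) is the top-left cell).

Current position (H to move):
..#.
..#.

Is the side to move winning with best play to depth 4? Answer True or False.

H winning at [..#./..#.]: True

[..#./..#.] H move#1: H00:+1/###./..#.*, H10:+1/..#./###.
[###./..#.] V move#2: V03:-1/####/..##*
[####/..##] H move#3: H10:+1/####/####*
[####/####] end (terminal -1, V#4); searched ..#./..#. to 4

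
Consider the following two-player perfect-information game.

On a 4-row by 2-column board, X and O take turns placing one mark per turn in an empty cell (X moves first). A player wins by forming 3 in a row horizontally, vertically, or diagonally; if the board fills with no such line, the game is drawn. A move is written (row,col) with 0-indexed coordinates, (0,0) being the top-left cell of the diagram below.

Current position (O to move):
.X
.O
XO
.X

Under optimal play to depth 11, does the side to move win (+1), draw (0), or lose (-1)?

ply 1, O at .X/.O/XO/.X | (0,0)=+0→OX/.O/XO/.X*; (1,0)=+0→.X/OO/XO/.X; (3,0)=+0→.X/.O/XO/OX
ply 2, X at OX/.O/XO/.X | (1,0)=+0→OX/XO/XO/.X*; (3,0)=+0→OX/.O/XO/XX
ply 3, O at OX/XO/XO/.X | (3,0)=+0→OX/XO/XO/OX*
ply 4: OX/XO/XO/OX is terminal +0 (X); from .X/.O/XO/.X depth 11

value(.X/.O/XO/.X, O) = 0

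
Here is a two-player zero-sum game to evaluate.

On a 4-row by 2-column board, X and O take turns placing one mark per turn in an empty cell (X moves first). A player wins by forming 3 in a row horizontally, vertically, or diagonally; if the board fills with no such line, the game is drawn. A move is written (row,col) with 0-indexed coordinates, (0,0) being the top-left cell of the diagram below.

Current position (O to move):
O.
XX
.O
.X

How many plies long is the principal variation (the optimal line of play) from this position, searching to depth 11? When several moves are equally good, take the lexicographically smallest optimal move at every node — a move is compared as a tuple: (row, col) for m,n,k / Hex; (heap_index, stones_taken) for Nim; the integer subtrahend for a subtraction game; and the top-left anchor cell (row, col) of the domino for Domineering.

[O./XX/.O/.X] O move#1: (0,1):+0/OO/XX/.O/.X*, (2,0):+0/O./XX/OO/.X, (3,0):+0/O./XX/.O/OX
[OO/XX/.O/.X] X move#2: (2,0):+0/OO/XX/XO/.X*, (3,0):+0/OO/XX/.O/XX
[OO/XX/XO/.X] O move#3: (3,0):+0/OO/XX/XO/OX*
[OO/XX/XO/OX] end (terminal +0, X#4); searched O./XX/.O/.X to 11

PV length from [O./XX/.O/.X]: 3 plies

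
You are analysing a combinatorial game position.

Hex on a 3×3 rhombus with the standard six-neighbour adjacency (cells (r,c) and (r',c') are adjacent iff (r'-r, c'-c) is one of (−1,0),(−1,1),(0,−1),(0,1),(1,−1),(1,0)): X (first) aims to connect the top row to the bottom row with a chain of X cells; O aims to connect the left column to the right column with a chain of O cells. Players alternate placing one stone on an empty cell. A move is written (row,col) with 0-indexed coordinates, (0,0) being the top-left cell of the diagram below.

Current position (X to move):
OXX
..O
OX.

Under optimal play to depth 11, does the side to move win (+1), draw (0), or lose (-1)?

value(OXX/..O/OX., X) = +1

ply 1, X at OXX/..O/OX. | (1,0)=-1→OXX/X.O/OX.; (1,1)=+1→OXX/.XO/OX.*; (2,2)=-1→OXX/..O/OXX
ply 2: OXX/.XO/OX. is terminal -1 (O); from OXX/..O/OX. depth 11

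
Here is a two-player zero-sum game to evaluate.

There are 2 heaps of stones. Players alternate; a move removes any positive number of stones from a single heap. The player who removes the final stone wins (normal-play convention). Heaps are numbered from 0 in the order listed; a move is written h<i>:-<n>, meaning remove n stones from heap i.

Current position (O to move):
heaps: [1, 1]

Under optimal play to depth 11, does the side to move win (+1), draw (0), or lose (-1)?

value((1,1), O) = -1

p1 O@[(1,1)]: h0:-1[(0,1)]-1* h1:-1[(1,0)]-1
p2 X@[(0,1)]: h1:-1[(0,0)]+1*
p3 O@[(0,0)] terminal -1; root [(1,1)] d11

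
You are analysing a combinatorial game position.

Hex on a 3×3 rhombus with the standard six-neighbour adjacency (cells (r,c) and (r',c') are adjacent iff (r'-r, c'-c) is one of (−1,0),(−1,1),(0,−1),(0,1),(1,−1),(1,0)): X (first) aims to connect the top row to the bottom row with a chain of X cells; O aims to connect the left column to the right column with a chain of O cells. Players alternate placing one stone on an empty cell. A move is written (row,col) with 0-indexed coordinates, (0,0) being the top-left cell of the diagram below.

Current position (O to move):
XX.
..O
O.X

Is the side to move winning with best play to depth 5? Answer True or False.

[XX./..O/O.X] O move#1: (0,2):+1/XXO/..O/O.X*, (1,0):+1/XX./O.O/O.X, (1,1):+1/XX./.OO/O.X, (2,1):+1/XX./..O/OOX
[XXO/..O/O.X] X move#2: (1,0):-1/XXO/X.O/O.X*, (1,1):-1/XXO/.XO/O.X, (2,1):-1/XXO/..O/OXX
[XXO/X.O/O.X] O move#3: (1,1):+1/XXO/XOO/O.X*, (2,1):+1/XXO/X.O/OOX
[XXO/XOO/O.X] end (terminal -1, X#4); searched XX./..O/O.X to 5

O winning at [XX./..O/O.X]: True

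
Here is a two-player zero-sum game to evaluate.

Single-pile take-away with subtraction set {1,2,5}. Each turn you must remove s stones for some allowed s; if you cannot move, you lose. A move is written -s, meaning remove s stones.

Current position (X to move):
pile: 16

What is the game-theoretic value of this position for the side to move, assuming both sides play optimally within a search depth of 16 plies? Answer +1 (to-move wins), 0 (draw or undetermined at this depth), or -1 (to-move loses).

ply 1, X at 16 | -1=+1→15*; -2=-1→14; -5=-1→11
ply 2, O at 15 | -1=-1→14*; -2=-1→13; -5=-1→10
ply 3, X at 14 | -1=-1→13; -2=+1→12*; -5=+1→9
ply 4, O at 12 | -1=-1→11*; -2=-1→10; -5=-1→7
ply 5, X at 11 | -1=-1→10; -2=+1→9*; -5=+1→6
ply 6, O at 9 | -1=-1→8*; -2=-1→7; -5=-1→4
ply 7, X at 8 | -1=-1→7; -2=+1→6*; -5=+1→3
ply 8, O at 6 | -1=-1→5*; -2=-1→4; -5=-1→1
ply 9, X at 5 | -1=-1→4; -2=+1→3*; -5=+1→0
ply 10, O at 3 | -1=-1→2*; -2=-1→1
ply 11, X at 2 | -1=-1→1; -2=+1→0*
ply 12: 0 is terminal -1 (O); from 16 depth 16

value(16, X) = +1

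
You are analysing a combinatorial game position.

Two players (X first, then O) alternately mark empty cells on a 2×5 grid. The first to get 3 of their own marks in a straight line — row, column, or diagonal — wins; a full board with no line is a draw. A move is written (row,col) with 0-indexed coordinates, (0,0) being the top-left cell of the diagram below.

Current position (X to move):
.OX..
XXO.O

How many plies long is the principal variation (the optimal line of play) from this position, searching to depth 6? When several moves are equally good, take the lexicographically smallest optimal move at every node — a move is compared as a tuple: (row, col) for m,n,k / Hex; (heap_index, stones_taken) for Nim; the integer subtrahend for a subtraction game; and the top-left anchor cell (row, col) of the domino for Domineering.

PV length from [.OX../XXO.O]: 4 plies

ply 1, X at .OX../XXO.O | (0,0)=-1→XOX../XXO.O; (0,3)=-1→.OXX./XXO.O; (0,4)=-1→.OX.X/XXO.O; (1,3)=+0→.OX../XXOXO*
ply 2, O at .OX../XXOXO | (0,0)=+0→OOX../XXOXO*; (0,3)=+0→.OXO./XXOXO; (0,4)=+0→.OX.O/XXOXO
ply 3, X at OOX../XXOXO | (0,3)=+0→OOXX./XXOXO*; (0,4)=+0→OOX.X/XXOXO
ply 4, O at OOXX./XXOXO | (0,4)=+0→OOXXO/XXOXO*
ply 5: OOXXO/XXOXO is terminal +0 (X); from .OX../XXO.O depth 6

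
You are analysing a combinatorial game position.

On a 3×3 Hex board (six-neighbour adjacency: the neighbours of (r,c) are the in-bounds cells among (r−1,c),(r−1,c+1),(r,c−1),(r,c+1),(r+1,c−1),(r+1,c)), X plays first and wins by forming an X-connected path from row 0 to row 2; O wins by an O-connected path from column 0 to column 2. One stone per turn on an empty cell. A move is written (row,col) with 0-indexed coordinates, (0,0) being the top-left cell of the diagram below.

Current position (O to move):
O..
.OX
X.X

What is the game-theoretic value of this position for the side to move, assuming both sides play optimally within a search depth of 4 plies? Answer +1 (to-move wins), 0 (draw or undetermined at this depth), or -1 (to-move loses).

p1 O@[O../.OX/X.X]: (0,1)[OO./.OX/X.X]-1 (0,2)[O.O/.OX/X.X]+1* (1,0)[O../OOX/X.X]-1 (2,1)[O../.OX/XOX]-1
p2 X@[O.O/.OX/X.X]: (0,1)[OXO/.OX/X.X]-1* (1,0)[O.O/XOX/X.X]-1 (2,1)[O.O/.OX/XXX]-1
p3 O@[OXO/.OX/X.X]: (1,0)[OXO/OOX/X.X]+1* (2,1)[OXO/.OX/XOX]-1
p4 X@[OXO/OOX/X.X] terminal -1; root [O../.OX/X.X] d4

value(O../.OX/X.X, O) = +1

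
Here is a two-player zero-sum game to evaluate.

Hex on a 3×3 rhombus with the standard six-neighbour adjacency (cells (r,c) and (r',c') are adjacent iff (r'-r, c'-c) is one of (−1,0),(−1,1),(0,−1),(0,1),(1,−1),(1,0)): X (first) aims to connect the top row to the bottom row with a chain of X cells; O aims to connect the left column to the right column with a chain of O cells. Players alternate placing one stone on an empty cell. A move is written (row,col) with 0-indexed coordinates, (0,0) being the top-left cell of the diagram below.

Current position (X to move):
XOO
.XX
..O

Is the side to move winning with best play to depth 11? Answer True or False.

p1 X@[XOO/.XX/..O]: (1,0)[XOO/XXX/..O]+1* (2,0)[XOO/.XX/X.O]-1 (2,1)[XOO/.XX/.XO]-1
p2 O@[XOO/XXX/..O]: (2,0)[XOO/XXX/O.O]-1* (2,1)[XOO/XXX/.OO]-1
p3 X@[XOO/XXX/O.O]: (2,1)[XOO/XXX/OXO]+1*
p4 O@[XOO/XXX/OXO] terminal -1; root [XOO/.XX/..O] d11

X winning at [XOO/.XX/..O]: True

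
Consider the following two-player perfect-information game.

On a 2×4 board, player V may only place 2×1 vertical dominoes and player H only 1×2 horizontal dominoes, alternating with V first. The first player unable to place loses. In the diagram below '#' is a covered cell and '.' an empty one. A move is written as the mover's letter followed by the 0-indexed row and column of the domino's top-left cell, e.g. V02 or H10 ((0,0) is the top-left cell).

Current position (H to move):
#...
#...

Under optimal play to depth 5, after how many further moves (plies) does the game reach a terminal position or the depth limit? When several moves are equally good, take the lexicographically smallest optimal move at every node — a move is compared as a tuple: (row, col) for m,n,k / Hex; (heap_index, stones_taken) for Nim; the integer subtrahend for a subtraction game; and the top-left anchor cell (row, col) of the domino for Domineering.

PV length from [#.../#...]: 3 plies

p1 H@[#.../#...]: H01[###./#...]+1* H02[#.##/#...]+1 H11[#.../###.]+1 H12[#.../#.##]+1
p2 V@[###./#...]: V03[####/#..#]-1*
p3 H@[####/#..#]: H11[####/####]+1*
p4 V@[####/####] terminal -1; root [#.../#...] d5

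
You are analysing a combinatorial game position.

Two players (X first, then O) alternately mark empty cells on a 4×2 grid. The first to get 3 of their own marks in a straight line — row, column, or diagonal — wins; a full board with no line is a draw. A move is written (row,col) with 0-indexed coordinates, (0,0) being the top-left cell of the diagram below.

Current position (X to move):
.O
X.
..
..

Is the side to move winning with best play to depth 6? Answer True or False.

X winning at [.O/X./../..]: True

p1 X@[.O/X./../..]: (0,0)[XO/X./../..]+0 (1,1)[.O/XX/../..]+0 (2,0)[.O/X./X./..]+1* (2,1)[.O/X./.X/..]+0 (3,0)[.O/X./../X.]+0 (3,1)[.O/X./../.X]+0
p2 O@[.O/X./X./..]: (0,0)[OO/X./X./..]-1* (1,1)[.O/XO/X./..]-1 (2,1)[.O/X./XO/..]-1 (3,0)[.O/X./X./O.]-1 (3,1)[.O/X./X./.O]-1
p3 X@[OO/X./X./..]: (1,1)[OO/XX/X./..]+0 (2,1)[OO/X./XX/..]+0 (3,0)[OO/X./X./X.]+1* (3,1)[OO/X./X./.X]+0
p4 O@[OO/X./X./X.] terminal -1; root [.O/X./../..] d6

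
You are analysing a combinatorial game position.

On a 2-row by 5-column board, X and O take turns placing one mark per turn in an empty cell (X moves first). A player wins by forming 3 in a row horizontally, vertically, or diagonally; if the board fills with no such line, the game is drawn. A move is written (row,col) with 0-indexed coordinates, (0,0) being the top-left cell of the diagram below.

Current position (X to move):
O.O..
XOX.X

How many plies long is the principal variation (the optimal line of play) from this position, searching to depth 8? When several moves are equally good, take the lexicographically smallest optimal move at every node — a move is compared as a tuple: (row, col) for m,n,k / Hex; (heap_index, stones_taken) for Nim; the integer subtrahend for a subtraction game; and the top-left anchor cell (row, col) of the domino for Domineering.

p1 X@[O.O../XOX.X]: (0,1)[OXO../XOX.X]+0 (0,3)[O.OX./XOX.X]-1 (0,4)[O.O.X/XOX.X]-1 (1,3)[O.O../XOXXX]+1*
p2 O@[O.O../XOXXX] terminal -1; root [O.O../XOX.X] d8

PV length from [O.O../XOX.X]: 1 ply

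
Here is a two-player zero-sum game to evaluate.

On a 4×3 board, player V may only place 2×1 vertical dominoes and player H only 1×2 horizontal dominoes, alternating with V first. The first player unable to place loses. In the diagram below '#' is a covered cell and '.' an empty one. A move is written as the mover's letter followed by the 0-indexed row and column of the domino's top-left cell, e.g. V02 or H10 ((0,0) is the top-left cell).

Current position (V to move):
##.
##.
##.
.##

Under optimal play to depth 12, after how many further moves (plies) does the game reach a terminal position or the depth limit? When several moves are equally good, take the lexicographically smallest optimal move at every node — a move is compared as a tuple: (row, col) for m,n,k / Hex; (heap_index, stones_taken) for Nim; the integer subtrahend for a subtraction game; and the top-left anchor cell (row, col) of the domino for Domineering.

[##./##./##./.##] V move#1: V02:+1/###/###/##./.##*, V12:+1/##./###/###/.##
[###/###/##./.##] end (terminal -1, H#2); searched ##./##./##./.## to 12

PV length from [##./##./##./.##]: 1 ply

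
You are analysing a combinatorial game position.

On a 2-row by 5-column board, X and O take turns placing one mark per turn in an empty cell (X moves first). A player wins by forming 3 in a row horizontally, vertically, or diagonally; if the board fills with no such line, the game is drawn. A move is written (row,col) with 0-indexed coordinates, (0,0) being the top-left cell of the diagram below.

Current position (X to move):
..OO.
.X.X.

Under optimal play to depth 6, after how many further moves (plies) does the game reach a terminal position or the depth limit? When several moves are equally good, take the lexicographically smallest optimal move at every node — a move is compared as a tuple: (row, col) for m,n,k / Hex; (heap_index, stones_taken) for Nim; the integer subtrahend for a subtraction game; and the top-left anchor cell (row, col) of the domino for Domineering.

PV length from [..OO./.X.X.]: 1 ply

p1 X@[..OO./.X.X.]: (0,0)[X.OO./.X.X.]-1 (0,1)[.XOO./.X.X.]-1 (0,4)[..OOX/.X.X.]-1 (1,0)[..OO./XX.X.]-1 (1,2)[..OO./.XXX.]+1* (1,4)[..OO./.X.XX]-1
p2 O@[..OO./.XXX.] terminal -1; root [..OO./.X.X.] d6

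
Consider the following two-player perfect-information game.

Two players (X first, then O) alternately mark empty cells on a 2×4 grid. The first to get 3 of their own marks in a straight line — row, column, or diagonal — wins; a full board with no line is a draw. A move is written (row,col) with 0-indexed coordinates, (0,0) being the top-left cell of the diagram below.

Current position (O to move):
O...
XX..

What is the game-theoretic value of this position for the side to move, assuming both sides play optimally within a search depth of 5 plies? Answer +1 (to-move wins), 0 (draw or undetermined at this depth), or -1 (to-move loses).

[O.../XX..] O move#1: (0,1):-1/OO../XX.., (0,2):-1/O.O./XX.., (0,3):-1/O..O/XX.., (1,2):+0/O.../XXO.*, (1,3):-1/O.../XX.O
[O.../XXO.] X move#2: (0,1):+0/OX../XXO.*, (0,2):+0/O.X./XXO., (0,3):+0/O..X/XXO., (1,3):+0/O.../XXOX
[OX../XXO.] O move#3: (0,2):+0/OXO./XXO.*, (0,3):+0/OX.O/XXO., (1,3):+0/OX../XXOO
[OXO./XXO.] X move#4: (0,3):+0/OXOX/XXO.*, (1,3):+0/OXO./XXOX
[OXOX/XXO.] O move#5: (1,3):+0/OXOX/XXOO*
[OXOX/XXOO] end (terminal +0, X#6); searched O.../XX.. to 5

value(O.../XX.., O) = 0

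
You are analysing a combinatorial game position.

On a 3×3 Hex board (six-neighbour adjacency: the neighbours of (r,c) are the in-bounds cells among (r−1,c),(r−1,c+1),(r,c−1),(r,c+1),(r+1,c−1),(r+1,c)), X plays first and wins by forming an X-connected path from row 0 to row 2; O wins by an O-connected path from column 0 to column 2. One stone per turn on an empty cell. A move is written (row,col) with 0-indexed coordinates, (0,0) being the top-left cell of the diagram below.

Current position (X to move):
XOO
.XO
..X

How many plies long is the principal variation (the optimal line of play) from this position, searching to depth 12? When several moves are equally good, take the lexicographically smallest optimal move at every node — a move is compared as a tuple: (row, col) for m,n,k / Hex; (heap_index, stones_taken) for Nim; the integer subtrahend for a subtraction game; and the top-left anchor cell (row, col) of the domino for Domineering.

ply 1, X at XOO/.XO/..X | (1,0)=+1→XOO/XXO/..X*; (2,0)=-1→XOO/.XO/X.X; (2,1)=-1→XOO/.XO/.XX
ply 2, O at XOO/XXO/..X | (2,0)=-1→XOO/XXO/O.X*; (2,1)=-1→XOO/XXO/.OX
ply 3, X at XOO/XXO/O.X | (2,1)=+1→XOO/XXO/OXX*
ply 4: XOO/XXO/OXX is terminal -1 (O); from XOO/.XO/..X depth 12

PV length from [XOO/.XO/..X]: 3 plies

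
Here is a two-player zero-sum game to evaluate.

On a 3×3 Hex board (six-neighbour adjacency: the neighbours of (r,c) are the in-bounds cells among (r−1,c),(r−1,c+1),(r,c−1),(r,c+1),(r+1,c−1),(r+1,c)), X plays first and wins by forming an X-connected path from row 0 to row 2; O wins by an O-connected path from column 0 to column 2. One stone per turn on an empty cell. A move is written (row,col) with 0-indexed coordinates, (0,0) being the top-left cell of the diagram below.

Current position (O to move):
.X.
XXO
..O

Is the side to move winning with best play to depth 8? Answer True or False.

[.X./XXO/..O] O move#1: (0,0):-1/OX./XXO/..O*, (0,2):-1/.XO/XXO/..O, (2,0):-1/.X./XXO/O.O, (2,1):-1/.X./XXO/.OO
[OX./XXO/..O] X move#2: (0,2):+1/OXX/XXO/..O*, (2,0):+1/OX./XXO/X.O, (2,1):+1/OX./XXO/.XO
[OXX/XXO/..O] O move#3: (2,0):-1/OXX/XXO/O.O*, (2,1):-1/OXX/XXO/.OO
[OXX/XXO/O.O] X move#4: (2,1):+1/OXX/XXO/OXO*
[OXX/XXO/OXO] end (terminal -1, O#5); searched .X./XXO/..O to 8

O winning at [.X./XXO/..O]: False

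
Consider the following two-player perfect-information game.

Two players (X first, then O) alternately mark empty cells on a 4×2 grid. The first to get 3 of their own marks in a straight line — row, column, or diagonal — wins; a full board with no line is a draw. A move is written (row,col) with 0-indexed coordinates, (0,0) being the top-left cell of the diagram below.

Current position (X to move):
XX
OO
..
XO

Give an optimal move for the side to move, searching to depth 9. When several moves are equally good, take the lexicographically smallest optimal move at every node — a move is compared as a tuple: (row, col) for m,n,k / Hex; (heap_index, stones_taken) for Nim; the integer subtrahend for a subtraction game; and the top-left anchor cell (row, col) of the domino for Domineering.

X's best at [XX/OO/../XO]: (2,1)

[XX/OO/../XO] X move#1: (2,0):-1/XX/OO/X./XO, (2,1):+0/XX/OO/.X/XO*
[XX/OO/.X/XO] O move#2: (2,0):+0/XX/OO/OX/XO*
[XX/OO/OX/XO] end (terminal +0, X#3); searched XX/OO/../XO to 9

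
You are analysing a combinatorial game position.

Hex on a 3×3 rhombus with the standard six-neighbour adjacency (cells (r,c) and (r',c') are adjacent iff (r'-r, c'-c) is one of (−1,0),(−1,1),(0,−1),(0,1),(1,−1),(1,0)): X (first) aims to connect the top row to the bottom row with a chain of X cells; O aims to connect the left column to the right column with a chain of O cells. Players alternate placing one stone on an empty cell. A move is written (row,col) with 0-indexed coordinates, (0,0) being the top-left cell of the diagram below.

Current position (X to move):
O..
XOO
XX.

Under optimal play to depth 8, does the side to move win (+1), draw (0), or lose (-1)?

value(O../XOO/XX., X) = +1

ply 1, X at O../XOO/XX. | (0,1)=+1→OX./XOO/XX.*; (0,2)=-1→O.X/XOO/XX.; (2,2)=-1→O../XOO/XXX
ply 2: OX./XOO/XX. is terminal -1 (O); from O../XOO/XX. depth 8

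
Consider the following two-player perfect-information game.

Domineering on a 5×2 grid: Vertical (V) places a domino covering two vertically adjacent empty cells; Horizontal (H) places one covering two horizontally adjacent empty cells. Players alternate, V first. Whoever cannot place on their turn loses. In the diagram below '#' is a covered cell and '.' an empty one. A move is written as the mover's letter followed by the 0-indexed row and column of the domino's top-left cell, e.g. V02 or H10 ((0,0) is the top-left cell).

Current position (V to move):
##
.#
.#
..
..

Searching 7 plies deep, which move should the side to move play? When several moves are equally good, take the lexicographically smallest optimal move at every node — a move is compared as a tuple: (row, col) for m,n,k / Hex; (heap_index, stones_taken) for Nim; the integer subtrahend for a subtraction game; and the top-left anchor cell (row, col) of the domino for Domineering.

[##/.#/.#/../..] V move#1: V10:-1/##/##/##/../.., V20:-1/##/.#/##/#./.., V30:+1/##/.#/.#/#./#.*, V31:+1/##/.#/.#/.#/.#
[##/.#/.#/#./#.] end (terminal -1, H#2); searched ##/.#/.#/../.. to 7

V's best at [##/.#/.#/../..]: V30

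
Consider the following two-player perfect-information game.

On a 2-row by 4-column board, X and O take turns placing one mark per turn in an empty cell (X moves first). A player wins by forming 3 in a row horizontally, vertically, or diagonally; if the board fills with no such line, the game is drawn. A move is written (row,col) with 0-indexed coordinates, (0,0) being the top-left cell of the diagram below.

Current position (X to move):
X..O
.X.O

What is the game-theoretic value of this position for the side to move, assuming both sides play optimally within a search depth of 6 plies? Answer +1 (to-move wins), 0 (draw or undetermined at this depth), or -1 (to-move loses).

value(X..O/.X.O, X) = 0

ply 1, X at X..O/.X.O | (0,1)=+0→XX.O/.X.O*; (0,2)=+0→X.XO/.X.O; (1,0)=+0→X..O/XX.O; (1,2)=+0→X..O/.XXO
ply 2, O at XX.O/.X.O | (0,2)=+0→XXOO/.X.O*; (1,0)=-1→XX.O/OX.O; (1,2)=-1→XX.O/.XOO
ply 3, X at XXOO/.X.O | (1,0)=+0→XXOO/XX.O*; (1,2)=+0→XXOO/.XXO
ply 4, O at XXOO/XX.O | (1,2)=+0→XXOO/XXOO*
ply 5: XXOO/XXOO is terminal +0 (X); from X..O/.X.O depth 6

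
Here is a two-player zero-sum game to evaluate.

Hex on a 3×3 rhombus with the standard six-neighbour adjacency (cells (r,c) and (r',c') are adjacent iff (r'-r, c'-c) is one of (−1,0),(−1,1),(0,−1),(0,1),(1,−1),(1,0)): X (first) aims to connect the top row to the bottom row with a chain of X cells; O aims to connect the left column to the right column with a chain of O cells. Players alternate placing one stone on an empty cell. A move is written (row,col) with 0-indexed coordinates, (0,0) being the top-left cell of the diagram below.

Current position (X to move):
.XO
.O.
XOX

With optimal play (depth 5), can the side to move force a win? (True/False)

X winning at [.XO/.O./XOX]: True

ply 1, X at .XO/.O./XOX | (0,0)=-1→XXO/.O./XOX; (1,0)=+1→.XO/XO./XOX*; (1,2)=-1→.XO/.OX/XOX
ply 2: .XO/XO./XOX is terminal -1 (O); from .XO/.O./XOX depth 5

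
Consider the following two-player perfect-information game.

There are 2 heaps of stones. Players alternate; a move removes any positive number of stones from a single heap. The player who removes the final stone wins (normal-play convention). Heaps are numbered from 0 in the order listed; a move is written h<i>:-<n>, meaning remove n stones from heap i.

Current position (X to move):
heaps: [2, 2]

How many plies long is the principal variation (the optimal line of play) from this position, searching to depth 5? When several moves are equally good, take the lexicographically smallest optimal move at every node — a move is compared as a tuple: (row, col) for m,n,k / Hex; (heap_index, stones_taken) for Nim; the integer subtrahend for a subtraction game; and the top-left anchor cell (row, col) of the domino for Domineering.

p1 X@[(2,2)]: h0:-1[(1,2)]-1* h0:-2[(0,2)]-1 h1:-1[(2,1)]-1 h1:-2[(2,0)]-1
p2 O@[(1,2)]: h0:-1[(0,2)]-1 h1:-1[(1,1)]+1* h1:-2[(1,0)]-1
p3 X@[(1,1)]: h0:-1[(0,1)]-1* h1:-1[(1,0)]-1
p4 O@[(0,1)]: h1:-1[(0,0)]+1*
p5 X@[(0,0)] terminal -1; root [(2,2)] d5

PV length from [(2,2)]: 4 plies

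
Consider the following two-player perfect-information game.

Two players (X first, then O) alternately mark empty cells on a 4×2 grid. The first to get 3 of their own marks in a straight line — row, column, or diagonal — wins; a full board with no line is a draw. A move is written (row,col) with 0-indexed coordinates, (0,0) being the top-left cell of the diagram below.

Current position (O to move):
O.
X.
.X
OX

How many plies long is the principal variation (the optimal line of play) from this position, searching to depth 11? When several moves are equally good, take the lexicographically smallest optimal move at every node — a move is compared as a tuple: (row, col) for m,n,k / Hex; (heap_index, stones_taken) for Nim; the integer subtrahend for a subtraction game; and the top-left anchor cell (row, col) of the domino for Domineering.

ply 1, O at O./X./.X/OX | (0,1)=-1→OO/X./.X/OX; (1,1)=+0→O./XO/.X/OX*; (2,0)=-1→O./X./OX/OX
ply 2, X at O./XO/.X/OX | (0,1)=+0→OX/XO/.X/OX*; (2,0)=+0→O./XO/XX/OX
ply 3, O at OX/XO/.X/OX | (2,0)=+0→OX/XO/OX/OX*
ply 4: OX/XO/OX/OX is terminal +0 (X); from O./X./.X/OX depth 11

PV length from [O./X./.X/OX]: 3 plies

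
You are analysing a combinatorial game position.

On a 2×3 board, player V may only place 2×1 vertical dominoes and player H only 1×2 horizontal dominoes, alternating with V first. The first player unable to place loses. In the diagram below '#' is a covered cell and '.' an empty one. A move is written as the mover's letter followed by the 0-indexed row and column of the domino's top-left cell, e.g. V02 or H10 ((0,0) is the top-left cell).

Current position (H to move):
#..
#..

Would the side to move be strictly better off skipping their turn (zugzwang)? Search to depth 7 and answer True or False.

zugzwang(#../#.., H) = False

[#../#..] H move#1: H01:+1/###/#..*, H11:+1/#../###
[###/#..] end (terminal -1, V#2); searched #../#.. to 7
pass branch (V moves first from the same position):
  | [#../#..] V move#1: V01:+1/##./##.*, V02:+1/#.#/#.#
  | [##./##.] end (terminal -1, H#2); searched #../#.. to 7
H moving scores +1; H passing scores -1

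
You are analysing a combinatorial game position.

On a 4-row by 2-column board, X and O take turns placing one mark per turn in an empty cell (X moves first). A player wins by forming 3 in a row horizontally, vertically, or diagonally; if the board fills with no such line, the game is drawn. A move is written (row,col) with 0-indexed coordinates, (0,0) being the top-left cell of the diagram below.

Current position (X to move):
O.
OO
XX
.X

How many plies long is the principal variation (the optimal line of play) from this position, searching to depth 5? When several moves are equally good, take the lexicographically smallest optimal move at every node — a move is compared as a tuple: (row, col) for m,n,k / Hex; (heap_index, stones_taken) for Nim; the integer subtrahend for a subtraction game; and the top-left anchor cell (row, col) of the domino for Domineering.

[O./OO/XX/.X] X move#1: (0,1):+0/OX/OO/XX/.X*, (3,0):+0/O./OO/XX/XX
[OX/OO/XX/.X] O move#2: (3,0):+0/OX/OO/XX/OX*
[OX/OO/XX/OX] end (terminal +0, X#3); searched O./OO/XX/.X to 5

PV length from [O./OO/XX/.X]: 2 plies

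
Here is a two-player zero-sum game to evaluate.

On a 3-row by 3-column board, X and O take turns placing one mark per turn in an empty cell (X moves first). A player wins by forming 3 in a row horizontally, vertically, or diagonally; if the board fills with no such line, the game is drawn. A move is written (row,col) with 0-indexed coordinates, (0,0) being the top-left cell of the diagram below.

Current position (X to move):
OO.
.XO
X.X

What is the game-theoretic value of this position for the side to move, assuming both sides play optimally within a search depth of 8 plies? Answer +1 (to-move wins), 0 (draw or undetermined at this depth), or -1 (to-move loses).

[OO./.XO/X.X] X move#1: (0,2):+1/OOX/.XO/X.X*, (1,0):-1/OO./XXO/X.X, (2,1):+1/OO./.XO/XXX
[OOX/.XO/X.X] end (terminal -1, O#2); searched OO./.XO/X.X to 8

value(OO./.XO/X.X, X) = +1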